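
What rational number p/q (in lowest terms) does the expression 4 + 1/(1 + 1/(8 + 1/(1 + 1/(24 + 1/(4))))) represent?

4929/1006

Compute successive convergents:
a_0 = 4: 4/1
a_1 = 1: 5/1
a_2 = 8: 44/9
a_3 = 1: 49/10
a_4 = 24: 1220/249
a_5 = 4: 4929/1006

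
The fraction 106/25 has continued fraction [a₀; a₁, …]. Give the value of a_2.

Repeatedly divide and take the remainder:
106 = 4·25 + 6, so a_0 = 4
25 = 4·6 + 1, so a_1 = 4
6 = 6·1 + 0, so a_2 = 6

6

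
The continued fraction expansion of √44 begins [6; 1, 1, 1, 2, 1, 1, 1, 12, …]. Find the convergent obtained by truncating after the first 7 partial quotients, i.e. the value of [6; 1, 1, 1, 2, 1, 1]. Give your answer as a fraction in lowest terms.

126/19

Start with 1.
1 + 1/(1/1) = 1 + 1/1 = 2/1
2 + 1/(2/1) = 2 + 1/2 = 5/2
1 + 1/(5/2) = 1 + 2/5 = 7/5
1 + 1/(7/5) = 1 + 5/7 = 12/7
1 + 1/(12/7) = 1 + 7/12 = 19/12
6 + 1/(19/12) = 6 + 12/19 = 126/19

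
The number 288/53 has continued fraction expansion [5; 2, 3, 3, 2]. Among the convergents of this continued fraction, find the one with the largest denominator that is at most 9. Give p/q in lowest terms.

List convergents until the denominator exceeds the bound:
a_0 = 5: 5/1  (≤ bound)
a_1 = 2: 11/2  (≤ bound)
a_2 = 3: 38/7  (≤ bound)
a_3 = 3: 125/23  (> 9, stop)

38/7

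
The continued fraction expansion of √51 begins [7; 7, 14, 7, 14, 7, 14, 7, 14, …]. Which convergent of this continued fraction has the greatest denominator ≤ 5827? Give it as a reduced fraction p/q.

a_0 = 7: 7/1  (≤ bound)
a_1 = 7: 50/7  (≤ bound)
a_2 = 14: 707/99  (≤ bound)
a_3 = 7: 4999/700  (≤ bound)
a_4 = 14: 70693/9899  (> 5827, stop)

4999/700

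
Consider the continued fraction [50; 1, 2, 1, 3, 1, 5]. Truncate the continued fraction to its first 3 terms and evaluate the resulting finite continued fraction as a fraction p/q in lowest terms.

Start with 2.
1 + 1/(2/1) = 1 + 1/2 = 3/2
50 + 1/(3/2) = 50 + 2/3 = 152/3

152/3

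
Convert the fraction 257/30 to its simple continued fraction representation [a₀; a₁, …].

[8; 1, 1, 3, 4]

Repeatedly divide and take the remainder:
⌊257/30⌋ = 8, remainder 17
⌊30/17⌋ = 1, remainder 13
⌊17/13⌋ = 1, remainder 4
⌊13/4⌋ = 3, remainder 1
⌊4/1⌋ = 4, remainder 0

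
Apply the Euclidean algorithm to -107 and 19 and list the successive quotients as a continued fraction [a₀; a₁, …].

[-6; 2, 1, 2, 2]

-107 ÷ 19 → quotient -6, remainder 7
19 ÷ 7 → quotient 2, remainder 5
7 ÷ 5 → quotient 1, remainder 2
5 ÷ 2 → quotient 2, remainder 1
2 ÷ 1 → quotient 2, remainder 0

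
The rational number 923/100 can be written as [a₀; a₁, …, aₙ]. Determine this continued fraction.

⌊923/100⌋ = 9, remainder 23
⌊100/23⌋ = 4, remainder 8
⌊23/8⌋ = 2, remainder 7
⌊8/7⌋ = 1, remainder 1
⌊7/1⌋ = 7, remainder 0

[9; 4, 2, 1, 7]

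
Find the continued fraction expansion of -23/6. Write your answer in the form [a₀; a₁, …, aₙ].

[-4; 6]

Run the Euclidean algorithm, recording each quotient:
-23 ÷ 6 → quotient -4, remainder 1
6 ÷ 1 → quotient 6, remainder 0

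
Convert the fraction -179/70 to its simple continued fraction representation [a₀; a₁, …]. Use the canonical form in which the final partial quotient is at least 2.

Repeatedly divide and take the remainder:
-179 = -3·70 + 31, so a_0 = -3
70 = 2·31 + 8, so a_1 = 2
31 = 3·8 + 7, so a_2 = 3
8 = 1·7 + 1, so a_3 = 1
7 = 7·1 + 0, so a_4 = 7

[-3; 2, 3, 1, 7]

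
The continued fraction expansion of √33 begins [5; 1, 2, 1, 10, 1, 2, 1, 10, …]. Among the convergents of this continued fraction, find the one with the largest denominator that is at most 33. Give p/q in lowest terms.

List convergents until the denominator exceeds the bound:
a_0 = 5: 5/1  (≤ bound)
a_1 = 1: 6/1  (≤ bound)
a_2 = 2: 17/3  (≤ bound)
a_3 = 1: 23/4  (≤ bound)
a_4 = 10: 247/43  (> 33, stop)

23/4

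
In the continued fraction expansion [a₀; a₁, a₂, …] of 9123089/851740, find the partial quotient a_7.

9123089 ÷ 851740 → quotient 10, remainder 605689
851740 ÷ 605689 → quotient 1, remainder 246051
605689 ÷ 246051 → quotient 2, remainder 113587
246051 ÷ 113587 → quotient 2, remainder 18877
113587 ÷ 18877 → quotient 6, remainder 325
18877 ÷ 325 → quotient 58, remainder 27
325 ÷ 27 → quotient 12, remainder 1
27 ÷ 1 → quotient 27, remainder 0

27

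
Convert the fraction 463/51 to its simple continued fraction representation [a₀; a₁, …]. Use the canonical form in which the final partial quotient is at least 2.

[9; 12, 1, 3]

463 ÷ 51 → quotient 9, remainder 4
51 ÷ 4 → quotient 12, remainder 3
4 ÷ 3 → quotient 1, remainder 1
3 ÷ 1 → quotient 3, remainder 0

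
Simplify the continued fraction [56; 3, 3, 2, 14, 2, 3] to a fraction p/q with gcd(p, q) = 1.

Start with 3.
2 + 1/(3/1) = 2 + 1/3 = 7/3
14 + 1/(7/3) = 14 + 3/7 = 101/7
2 + 1/(101/7) = 2 + 7/101 = 209/101
3 + 1/(209/101) = 3 + 101/209 = 728/209
3 + 1/(728/209) = 3 + 209/728 = 2393/728
56 + 1/(2393/728) = 56 + 728/2393 = 134736/2393

134736/2393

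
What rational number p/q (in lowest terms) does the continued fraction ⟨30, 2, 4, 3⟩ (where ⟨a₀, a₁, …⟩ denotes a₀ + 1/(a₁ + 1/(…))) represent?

883/29

Start with 3.
4 + 1/(3/1) = 4 + 1/3 = 13/3
2 + 1/(13/3) = 2 + 3/13 = 29/13
30 + 1/(29/13) = 30 + 13/29 = 883/29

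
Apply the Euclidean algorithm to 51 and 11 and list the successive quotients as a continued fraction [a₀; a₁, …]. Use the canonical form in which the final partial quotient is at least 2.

Apply division with remainder until the remainder is 0:
51 ÷ 11 → quotient 4, remainder 7
11 ÷ 7 → quotient 1, remainder 4
7 ÷ 4 → quotient 1, remainder 3
4 ÷ 3 → quotient 1, remainder 1
3 ÷ 1 → quotient 3, remainder 0

[4; 1, 1, 1, 3]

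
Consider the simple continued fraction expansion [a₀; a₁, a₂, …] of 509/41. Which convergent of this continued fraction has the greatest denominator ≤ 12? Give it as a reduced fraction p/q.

149/12

a_0 = 12: 12/1  (≤ bound)
a_1 = 2: 25/2  (≤ bound)
a_2 = 2: 62/5  (≤ bound)
a_3 = 2: 149/12  (≤ bound)
a_4 = 3: 509/41  (> 12, stop)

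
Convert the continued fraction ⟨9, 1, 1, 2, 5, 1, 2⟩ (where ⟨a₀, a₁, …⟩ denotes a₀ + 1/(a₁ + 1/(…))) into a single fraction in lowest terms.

a_0 = 9: 9/1
a_1 = 1: 10/1
a_2 = 1: 19/2
a_3 = 2: 48/5
a_4 = 5: 259/27
a_5 = 1: 307/32
a_6 = 2: 873/91

873/91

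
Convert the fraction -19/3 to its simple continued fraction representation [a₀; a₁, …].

[-7; 1, 2]

Apply division with remainder until the remainder is 0:
-19 = -7·3 + 2, so a_0 = -7
3 = 1·2 + 1, so a_1 = 1
2 = 2·1 + 0, so a_2 = 2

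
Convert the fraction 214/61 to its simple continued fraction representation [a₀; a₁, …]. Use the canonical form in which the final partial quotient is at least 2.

[3; 1, 1, 30]

Run the Euclidean algorithm, recording each quotient:
⌊214/61⌋ = 3, remainder 31
⌊61/31⌋ = 1, remainder 30
⌊31/30⌋ = 1, remainder 1
⌊30/1⌋ = 30, remainder 0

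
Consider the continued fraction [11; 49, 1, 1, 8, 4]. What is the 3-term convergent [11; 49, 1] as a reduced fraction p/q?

551/50

a_0 = 11: 11/1
a_1 = 49: 540/49
a_2 = 1: 551/50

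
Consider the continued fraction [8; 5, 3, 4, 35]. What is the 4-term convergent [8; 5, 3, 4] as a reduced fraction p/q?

565/69

Start with 4.
3 + 1/(4/1) = 3 + 1/4 = 13/4
5 + 1/(13/4) = 5 + 4/13 = 69/13
8 + 1/(69/13) = 8 + 13/69 = 565/69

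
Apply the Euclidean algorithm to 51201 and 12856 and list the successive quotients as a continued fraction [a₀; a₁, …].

[3; 1, 56, 1, 1, 1, 6, 11]

51201 = 3·12856 + 12633, so a_0 = 3
12856 = 1·12633 + 223, so a_1 = 1
12633 = 56·223 + 145, so a_2 = 56
223 = 1·145 + 78, so a_3 = 1
145 = 1·78 + 67, so a_4 = 1
78 = 1·67 + 11, so a_5 = 1
67 = 6·11 + 1, so a_6 = 6
11 = 11·1 + 0, so a_7 = 11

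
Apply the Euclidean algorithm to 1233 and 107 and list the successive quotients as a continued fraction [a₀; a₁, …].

1233 ÷ 107 → quotient 11, remainder 56
107 ÷ 56 → quotient 1, remainder 51
56 ÷ 51 → quotient 1, remainder 5
51 ÷ 5 → quotient 10, remainder 1
5 ÷ 1 → quotient 5, remainder 0

[11; 1, 1, 10, 5]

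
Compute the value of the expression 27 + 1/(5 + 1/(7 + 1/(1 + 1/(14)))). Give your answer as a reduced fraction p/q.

16589/610

a_0 = 27: 27/1
a_1 = 5: 136/5
a_2 = 7: 979/36
a_3 = 1: 1115/41
a_4 = 14: 16589/610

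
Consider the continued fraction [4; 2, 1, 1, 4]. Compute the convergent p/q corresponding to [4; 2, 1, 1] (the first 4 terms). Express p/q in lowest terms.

22/5

a_0 = 4: 4/1
a_1 = 2: 9/2
a_2 = 1: 13/3
a_3 = 1: 22/5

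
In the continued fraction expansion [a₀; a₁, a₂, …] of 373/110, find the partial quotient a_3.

Run the Euclidean algorithm, recording each quotient:
⌊373/110⌋ = 3, remainder 43
⌊110/43⌋ = 2, remainder 24
⌊43/24⌋ = 1, remainder 19
⌊24/19⌋ = 1, remainder 5

1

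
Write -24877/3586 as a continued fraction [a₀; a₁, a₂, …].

[-7; 15, 1, 15, 14]

Run the Euclidean algorithm, recording each quotient:
-24877 = -7·3586 + 225, so a_0 = -7
3586 = 15·225 + 211, so a_1 = 15
225 = 1·211 + 14, so a_2 = 1
211 = 15·14 + 1, so a_3 = 15
14 = 14·1 + 0, so a_4 = 14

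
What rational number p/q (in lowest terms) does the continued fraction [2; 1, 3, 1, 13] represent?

Start with 13.
1 + 1/(13/1) = 1 + 1/13 = 14/13
3 + 1/(14/13) = 3 + 13/14 = 55/14
1 + 1/(55/14) = 1 + 14/55 = 69/55
2 + 1/(69/55) = 2 + 55/69 = 193/69

193/69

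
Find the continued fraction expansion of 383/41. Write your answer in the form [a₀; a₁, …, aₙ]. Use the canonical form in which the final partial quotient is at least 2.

⌊383/41⌋ = 9, remainder 14
⌊41/14⌋ = 2, remainder 13
⌊14/13⌋ = 1, remainder 1
⌊13/1⌋ = 13, remainder 0

[9; 2, 1, 13]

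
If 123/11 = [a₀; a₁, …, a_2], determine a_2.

2

123 ÷ 11 → quotient 11, remainder 2
11 ÷ 2 → quotient 5, remainder 1
2 ÷ 1 → quotient 2, remainder 0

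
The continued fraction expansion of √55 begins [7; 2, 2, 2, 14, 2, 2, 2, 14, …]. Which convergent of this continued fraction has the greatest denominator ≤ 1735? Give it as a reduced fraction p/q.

6593/889

List convergents until the denominator exceeds the bound:
a_0 = 7: 7/1  (≤ bound)
a_1 = 2: 15/2  (≤ bound)
a_2 = 2: 37/5  (≤ bound)
a_3 = 2: 89/12  (≤ bound)
a_4 = 14: 1283/173  (≤ bound)
a_5 = 2: 2655/358  (≤ bound)
a_6 = 2: 6593/889  (≤ bound)
a_7 = 2: 15841/2136  (> 1735, stop)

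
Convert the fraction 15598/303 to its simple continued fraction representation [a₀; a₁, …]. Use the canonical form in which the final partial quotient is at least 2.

[51; 2, 11, 6, 2]

15598 = 51·303 + 145, so a_0 = 51
303 = 2·145 + 13, so a_1 = 2
145 = 11·13 + 2, so a_2 = 11
13 = 6·2 + 1, so a_3 = 6
2 = 2·1 + 0, so a_4 = 2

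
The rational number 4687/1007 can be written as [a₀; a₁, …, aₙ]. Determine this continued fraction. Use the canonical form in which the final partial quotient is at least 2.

[4; 1, 1, 1, 8, 2, 2, 7]

Repeatedly divide and take the remainder:
4687 = 4·1007 + 659, so a_0 = 4
1007 = 1·659 + 348, so a_1 = 1
659 = 1·348 + 311, so a_2 = 1
348 = 1·311 + 37, so a_3 = 1
311 = 8·37 + 15, so a_4 = 8
37 = 2·15 + 7, so a_5 = 2
15 = 2·7 + 1, so a_6 = 2
7 = 7·1 + 0, so a_7 = 7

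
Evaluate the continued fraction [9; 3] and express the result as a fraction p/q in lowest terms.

28/3

Start with 3.
9 + 1/(3/1) = 9 + 1/3 = 28/3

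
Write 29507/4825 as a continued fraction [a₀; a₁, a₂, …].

[6; 8, 1, 1, 1, 25, 1, 6]

Repeatedly divide and take the remainder:
29507 = 6·4825 + 557, so a_0 = 6
4825 = 8·557 + 369, so a_1 = 8
557 = 1·369 + 188, so a_2 = 1
369 = 1·188 + 181, so a_3 = 1
188 = 1·181 + 7, so a_4 = 1
181 = 25·7 + 6, so a_5 = 25
7 = 1·6 + 1, so a_6 = 1
6 = 6·1 + 0, so a_7 = 6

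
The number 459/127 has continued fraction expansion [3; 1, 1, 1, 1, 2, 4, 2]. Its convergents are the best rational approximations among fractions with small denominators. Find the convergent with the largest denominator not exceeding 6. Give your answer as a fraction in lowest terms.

18/5

List convergents until the denominator exceeds the bound:
a_0 = 3: 3/1  (≤ bound)
a_1 = 1: 4/1  (≤ bound)
a_2 = 1: 7/2  (≤ bound)
a_3 = 1: 11/3  (≤ bound)
a_4 = 1: 18/5  (≤ bound)
a_5 = 2: 47/13  (> 6, stop)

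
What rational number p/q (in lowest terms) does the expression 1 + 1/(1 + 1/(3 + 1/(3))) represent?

Compute successive convergents:
a_0 = 1: 1/1
a_1 = 1: 2/1
a_2 = 3: 7/4
a_3 = 3: 23/13

23/13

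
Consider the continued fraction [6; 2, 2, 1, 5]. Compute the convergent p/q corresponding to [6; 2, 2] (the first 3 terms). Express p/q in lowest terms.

Start with 2.
2 + 1/(2/1) = 2 + 1/2 = 5/2
6 + 1/(5/2) = 6 + 2/5 = 32/5

32/5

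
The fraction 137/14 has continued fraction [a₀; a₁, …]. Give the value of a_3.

1

137 ÷ 14 → quotient 9, remainder 11
14 ÷ 11 → quotient 1, remainder 3
11 ÷ 3 → quotient 3, remainder 2
3 ÷ 2 → quotient 1, remainder 1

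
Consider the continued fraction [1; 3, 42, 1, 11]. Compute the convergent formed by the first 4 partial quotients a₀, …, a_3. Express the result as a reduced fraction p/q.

Start with 1.
42 + 1/(1/1) = 42 + 1/1 = 43/1
3 + 1/(43/1) = 3 + 1/43 = 130/43
1 + 1/(130/43) = 1 + 43/130 = 173/130

173/130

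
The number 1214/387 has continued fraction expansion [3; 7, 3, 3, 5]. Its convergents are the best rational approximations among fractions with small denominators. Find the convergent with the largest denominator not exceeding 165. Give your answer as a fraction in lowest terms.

229/73

List convergents until the denominator exceeds the bound:
a_0 = 3: 3/1  (≤ bound)
a_1 = 7: 22/7  (≤ bound)
a_2 = 3: 69/22  (≤ bound)
a_3 = 3: 229/73  (≤ bound)
a_4 = 5: 1214/387  (> 165, stop)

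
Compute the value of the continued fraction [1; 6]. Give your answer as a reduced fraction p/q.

Build up convergents one term at a time:
a_0 = 1: 1/1
a_1 = 6: 7/6

7/6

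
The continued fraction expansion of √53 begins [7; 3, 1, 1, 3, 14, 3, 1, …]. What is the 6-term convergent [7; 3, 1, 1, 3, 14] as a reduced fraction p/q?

2599/357

a_0 = 7: 7/1
a_1 = 3: 22/3
a_2 = 1: 29/4
a_3 = 1: 51/7
a_4 = 3: 182/25
a_5 = 14: 2599/357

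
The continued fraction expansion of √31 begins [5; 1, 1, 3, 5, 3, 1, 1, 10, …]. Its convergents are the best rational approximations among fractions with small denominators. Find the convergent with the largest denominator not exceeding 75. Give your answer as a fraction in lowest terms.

206/37

a_0 = 5: 5/1  (≤ bound)
a_1 = 1: 6/1  (≤ bound)
a_2 = 1: 11/2  (≤ bound)
a_3 = 3: 39/7  (≤ bound)
a_4 = 5: 206/37  (≤ bound)
a_5 = 3: 657/118  (> 75, stop)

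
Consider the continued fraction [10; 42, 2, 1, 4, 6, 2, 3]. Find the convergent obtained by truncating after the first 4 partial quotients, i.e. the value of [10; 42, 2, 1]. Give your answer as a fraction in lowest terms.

Use the convergent recurrence hₖ = aₖ·hₖ₋₁ + hₖ₋₂ (and likewise for the denominators kₖ):
a_0 = 10: 10/1
a_1 = 42: 421/42
a_2 = 2: 852/85
a_3 = 1: 1273/127

1273/127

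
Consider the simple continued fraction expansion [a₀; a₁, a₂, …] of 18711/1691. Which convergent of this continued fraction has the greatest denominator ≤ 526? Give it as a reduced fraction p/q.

a_0 = 11: 11/1  (≤ bound)
a_1 = 15: 166/15  (≤ bound)
a_2 = 2: 343/31  (≤ bound)
a_3 = 1: 509/46  (≤ bound)
a_4 = 2: 1361/123  (≤ bound)
a_5 = 6: 8675/784  (> 526, stop)

1361/123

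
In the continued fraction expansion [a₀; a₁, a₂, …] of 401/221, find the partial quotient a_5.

401 = 1·221 + 180, so a_0 = 1
221 = 1·180 + 41, so a_1 = 1
180 = 4·41 + 16, so a_2 = 4
41 = 2·16 + 9, so a_3 = 2
16 = 1·9 + 7, so a_4 = 1
9 = 1·7 + 2, so a_5 = 1

1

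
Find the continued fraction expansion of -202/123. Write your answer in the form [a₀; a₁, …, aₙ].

[-2; 2, 1, 3, 1, 8]

⌊-202/123⌋ = -2, remainder 44
⌊123/44⌋ = 2, remainder 35
⌊44/35⌋ = 1, remainder 9
⌊35/9⌋ = 3, remainder 8
⌊9/8⌋ = 1, remainder 1
⌊8/1⌋ = 8, remainder 0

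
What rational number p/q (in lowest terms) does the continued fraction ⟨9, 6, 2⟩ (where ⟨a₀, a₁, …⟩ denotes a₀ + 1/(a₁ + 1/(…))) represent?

Build up convergents one term at a time:
a_0 = 9: 9/1
a_1 = 6: 55/6
a_2 = 2: 119/13

119/13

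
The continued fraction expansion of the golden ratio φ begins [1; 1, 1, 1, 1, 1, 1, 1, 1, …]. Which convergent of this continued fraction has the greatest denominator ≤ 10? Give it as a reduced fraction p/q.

13/8

List convergents until the denominator exceeds the bound:
a_0 = 1: 1/1  (≤ bound)
a_1 = 1: 2/1  (≤ bound)
a_2 = 1: 3/2  (≤ bound)
a_3 = 1: 5/3  (≤ bound)
a_4 = 1: 8/5  (≤ bound)
a_5 = 1: 13/8  (≤ bound)
a_6 = 1: 21/13  (> 10, stop)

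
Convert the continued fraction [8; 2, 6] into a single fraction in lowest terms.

110/13

Work from the innermost term outward:
Start with 6.
2 + 1/(6/1) = 2 + 1/6 = 13/6
8 + 1/(13/6) = 8 + 6/13 = 110/13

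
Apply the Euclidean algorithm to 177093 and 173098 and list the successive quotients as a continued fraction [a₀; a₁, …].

Run the Euclidean algorithm, recording each quotient:
177093 ÷ 173098 → quotient 1, remainder 3995
173098 ÷ 3995 → quotient 43, remainder 1313
3995 ÷ 1313 → quotient 3, remainder 56
1313 ÷ 56 → quotient 23, remainder 25
56 ÷ 25 → quotient 2, remainder 6
25 ÷ 6 → quotient 4, remainder 1
6 ÷ 1 → quotient 6, remainder 0

[1; 43, 3, 23, 2, 4, 6]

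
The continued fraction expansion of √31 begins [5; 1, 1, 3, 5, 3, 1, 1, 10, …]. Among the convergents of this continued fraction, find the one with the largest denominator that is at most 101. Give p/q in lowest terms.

206/37

a_0 = 5: 5/1  (≤ bound)
a_1 = 1: 6/1  (≤ bound)
a_2 = 1: 11/2  (≤ bound)
a_3 = 3: 39/7  (≤ bound)
a_4 = 5: 206/37  (≤ bound)
a_5 = 3: 657/118  (> 101, stop)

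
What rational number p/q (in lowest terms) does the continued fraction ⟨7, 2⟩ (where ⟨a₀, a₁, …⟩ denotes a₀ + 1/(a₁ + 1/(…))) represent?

15/2

Build up convergents one term at a time:
a_0 = 7: 7/1
a_1 = 2: 15/2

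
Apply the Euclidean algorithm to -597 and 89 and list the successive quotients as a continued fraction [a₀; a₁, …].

[-7; 3, 2, 2, 1, 3]

Apply division with remainder until the remainder is 0:
-597 = -7·89 + 26, so a_0 = -7
89 = 3·26 + 11, so a_1 = 3
26 = 2·11 + 4, so a_2 = 2
11 = 2·4 + 3, so a_3 = 2
4 = 1·3 + 1, so a_4 = 1
3 = 3·1 + 0, so a_5 = 3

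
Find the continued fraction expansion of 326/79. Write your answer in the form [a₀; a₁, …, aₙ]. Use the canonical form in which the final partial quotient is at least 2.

[4; 7, 1, 9]

326 ÷ 79 → quotient 4, remainder 10
79 ÷ 10 → quotient 7, remainder 9
10 ÷ 9 → quotient 1, remainder 1
9 ÷ 1 → quotient 9, remainder 0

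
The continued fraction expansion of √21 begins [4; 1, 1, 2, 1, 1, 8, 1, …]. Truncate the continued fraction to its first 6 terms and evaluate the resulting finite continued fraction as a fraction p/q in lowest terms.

Build up convergents one term at a time:
a_0 = 4: 4/1
a_1 = 1: 5/1
a_2 = 1: 9/2
a_3 = 2: 23/5
a_4 = 1: 32/7
a_5 = 1: 55/12

55/12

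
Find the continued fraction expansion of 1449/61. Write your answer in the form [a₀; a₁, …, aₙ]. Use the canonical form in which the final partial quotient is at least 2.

1449 = 23·61 + 46, so a_0 = 23
61 = 1·46 + 15, so a_1 = 1
46 = 3·15 + 1, so a_2 = 3
15 = 15·1 + 0, so a_3 = 15

[23; 1, 3, 15]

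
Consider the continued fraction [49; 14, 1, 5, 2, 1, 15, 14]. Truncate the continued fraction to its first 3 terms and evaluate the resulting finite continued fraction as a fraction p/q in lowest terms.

736/15

Start with 1.
14 + 1/(1/1) = 14 + 1/1 = 15/1
49 + 1/(15/1) = 49 + 1/15 = 736/15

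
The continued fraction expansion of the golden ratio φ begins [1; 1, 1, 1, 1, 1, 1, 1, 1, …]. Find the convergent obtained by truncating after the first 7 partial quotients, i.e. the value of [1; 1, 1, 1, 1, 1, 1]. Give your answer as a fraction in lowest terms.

21/13

a_0 = 1: 1/1
a_1 = 1: 2/1
a_2 = 1: 3/2
a_3 = 1: 5/3
a_4 = 1: 8/5
a_5 = 1: 13/8
a_6 = 1: 21/13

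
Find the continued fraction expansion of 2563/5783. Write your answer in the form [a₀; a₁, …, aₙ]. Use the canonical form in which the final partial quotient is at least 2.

Run the Euclidean algorithm, recording each quotient:
2563 = 0·5783 + 2563, so a_0 = 0
5783 = 2·2563 + 657, so a_1 = 2
2563 = 3·657 + 592, so a_2 = 3
657 = 1·592 + 65, so a_3 = 1
592 = 9·65 + 7, so a_4 = 9
65 = 9·7 + 2, so a_5 = 9
7 = 3·2 + 1, so a_6 = 3
2 = 2·1 + 0, so a_7 = 2

[0; 2, 3, 1, 9, 9, 3, 2]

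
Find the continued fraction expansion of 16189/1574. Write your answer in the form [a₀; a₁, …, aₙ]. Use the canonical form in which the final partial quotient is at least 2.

16189 ÷ 1574 → quotient 10, remainder 449
1574 ÷ 449 → quotient 3, remainder 227
449 ÷ 227 → quotient 1, remainder 222
227 ÷ 222 → quotient 1, remainder 5
222 ÷ 5 → quotient 44, remainder 2
5 ÷ 2 → quotient 2, remainder 1
2 ÷ 1 → quotient 2, remainder 0

[10; 3, 1, 1, 44, 2, 2]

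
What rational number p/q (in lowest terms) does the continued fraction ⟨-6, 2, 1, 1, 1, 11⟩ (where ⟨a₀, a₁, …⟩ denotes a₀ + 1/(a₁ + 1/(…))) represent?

-523/93

Work from the innermost term outward:
Start with 11.
1 + 1/(11/1) = 1 + 1/11 = 12/11
1 + 1/(12/11) = 1 + 11/12 = 23/12
1 + 1/(23/12) = 1 + 12/23 = 35/23
2 + 1/(35/23) = 2 + 23/35 = 93/35
-6 + 1/(93/35) = -6 + 35/93 = -523/93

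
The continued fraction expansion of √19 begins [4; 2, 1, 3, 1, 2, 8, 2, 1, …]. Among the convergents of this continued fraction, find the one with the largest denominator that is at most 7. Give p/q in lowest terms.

a_0 = 4: 4/1  (≤ bound)
a_1 = 2: 9/2  (≤ bound)
a_2 = 1: 13/3  (≤ bound)
a_3 = 3: 48/11  (> 7, stop)

13/3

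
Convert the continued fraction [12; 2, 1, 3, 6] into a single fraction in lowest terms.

853/69

Start with 6.
3 + 1/(6/1) = 3 + 1/6 = 19/6
1 + 1/(19/6) = 1 + 6/19 = 25/19
2 + 1/(25/19) = 2 + 19/25 = 69/25
12 + 1/(69/25) = 12 + 25/69 = 853/69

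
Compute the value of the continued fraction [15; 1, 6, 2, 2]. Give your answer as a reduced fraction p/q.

587/37

Work from the innermost term outward:
Start with 2.
2 + 1/(2/1) = 2 + 1/2 = 5/2
6 + 1/(5/2) = 6 + 2/5 = 32/5
1 + 1/(32/5) = 1 + 5/32 = 37/32
15 + 1/(37/32) = 15 + 32/37 = 587/37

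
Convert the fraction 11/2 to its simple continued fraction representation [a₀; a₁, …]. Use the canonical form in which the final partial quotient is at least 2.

11 ÷ 2 → quotient 5, remainder 1
2 ÷ 1 → quotient 2, remainder 0

[5; 2]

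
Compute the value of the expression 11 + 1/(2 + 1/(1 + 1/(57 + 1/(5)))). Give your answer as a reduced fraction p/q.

Start with 5.
57 + 1/(5/1) = 57 + 1/5 = 286/5
1 + 1/(286/5) = 1 + 5/286 = 291/286
2 + 1/(291/286) = 2 + 286/291 = 868/291
11 + 1/(868/291) = 11 + 291/868 = 9839/868

9839/868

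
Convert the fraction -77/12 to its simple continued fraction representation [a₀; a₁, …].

-77 = -7·12 + 7, so a_0 = -7
12 = 1·7 + 5, so a_1 = 1
7 = 1·5 + 2, so a_2 = 1
5 = 2·2 + 1, so a_3 = 2
2 = 2·1 + 0, so a_4 = 2

[-7; 1, 1, 2, 2]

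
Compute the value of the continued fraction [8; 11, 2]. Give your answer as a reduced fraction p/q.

186/23

Start with 2.
11 + 1/(2/1) = 11 + 1/2 = 23/2
8 + 1/(23/2) = 8 + 2/23 = 186/23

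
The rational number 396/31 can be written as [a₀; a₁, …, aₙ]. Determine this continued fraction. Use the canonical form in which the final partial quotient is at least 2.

[12; 1, 3, 2, 3]

⌊396/31⌋ = 12, remainder 24
⌊31/24⌋ = 1, remainder 7
⌊24/7⌋ = 3, remainder 3
⌊7/3⌋ = 2, remainder 1
⌊3/1⌋ = 3, remainder 0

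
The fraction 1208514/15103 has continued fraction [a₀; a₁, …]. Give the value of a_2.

Apply division with remainder until the remainder is 0:
1208514 = 80·15103 + 274, so a_0 = 80
15103 = 55·274 + 33, so a_1 = 55
274 = 8·33 + 10, so a_2 = 8

8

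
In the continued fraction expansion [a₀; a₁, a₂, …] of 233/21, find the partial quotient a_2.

2

⌊233/21⌋ = 11, remainder 2
⌊21/2⌋ = 10, remainder 1
⌊2/1⌋ = 2, remainder 0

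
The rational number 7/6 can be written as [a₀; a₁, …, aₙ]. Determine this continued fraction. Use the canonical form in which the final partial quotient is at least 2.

⌊7/6⌋ = 1, remainder 1
⌊6/1⌋ = 6, remainder 0

[1; 6]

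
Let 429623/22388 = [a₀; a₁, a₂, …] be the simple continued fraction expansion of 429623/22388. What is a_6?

Run the Euclidean algorithm, recording each quotient:
429623 = 19·22388 + 4251, so a_0 = 19
22388 = 5·4251 + 1133, so a_1 = 5
4251 = 3·1133 + 852, so a_2 = 3
1133 = 1·852 + 281, so a_3 = 1
852 = 3·281 + 9, so a_4 = 3
281 = 31·9 + 2, so a_5 = 31
9 = 4·2 + 1, so a_6 = 4

4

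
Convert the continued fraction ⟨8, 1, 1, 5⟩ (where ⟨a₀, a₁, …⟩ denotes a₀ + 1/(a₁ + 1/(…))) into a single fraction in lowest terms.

Starting at the tail and folding back:
Start with 5.
1 + 1/(5/1) = 1 + 1/5 = 6/5
1 + 1/(6/5) = 1 + 5/6 = 11/6
8 + 1/(11/6) = 8 + 6/11 = 94/11

94/11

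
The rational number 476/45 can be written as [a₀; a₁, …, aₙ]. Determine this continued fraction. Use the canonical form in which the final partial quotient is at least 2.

[10; 1, 1, 2, 1, 2, 2]

Run the Euclidean algorithm, recording each quotient:
⌊476/45⌋ = 10, remainder 26
⌊45/26⌋ = 1, remainder 19
⌊26/19⌋ = 1, remainder 7
⌊19/7⌋ = 2, remainder 5
⌊7/5⌋ = 1, remainder 2
⌊5/2⌋ = 2, remainder 1
⌊2/1⌋ = 2, remainder 0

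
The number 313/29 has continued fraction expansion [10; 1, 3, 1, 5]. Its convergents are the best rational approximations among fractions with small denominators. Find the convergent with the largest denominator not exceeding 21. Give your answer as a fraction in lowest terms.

a_0 = 10: 10/1  (≤ bound)
a_1 = 1: 11/1  (≤ bound)
a_2 = 3: 43/4  (≤ bound)
a_3 = 1: 54/5  (≤ bound)
a_4 = 5: 313/29  (> 21, stop)

54/5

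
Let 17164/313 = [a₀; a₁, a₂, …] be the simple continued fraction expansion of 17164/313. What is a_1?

1

Apply division with remainder until the remainder is 0:
17164 ÷ 313 → quotient 54, remainder 262
313 ÷ 262 → quotient 1, remainder 51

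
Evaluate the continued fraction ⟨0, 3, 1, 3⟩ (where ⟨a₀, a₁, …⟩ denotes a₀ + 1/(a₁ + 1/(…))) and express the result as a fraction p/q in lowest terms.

4/15

Compute successive convergents:
a_0 = 0: 0/1
a_1 = 3: 1/3
a_2 = 1: 1/4
a_3 = 3: 4/15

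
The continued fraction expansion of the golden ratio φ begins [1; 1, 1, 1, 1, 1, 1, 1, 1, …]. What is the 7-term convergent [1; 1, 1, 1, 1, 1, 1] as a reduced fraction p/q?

21/13

Start with 1.
1 + 1/(1/1) = 1 + 1/1 = 2/1
1 + 1/(2/1) = 1 + 1/2 = 3/2
1 + 1/(3/2) = 1 + 2/3 = 5/3
1 + 1/(5/3) = 1 + 3/5 = 8/5
1 + 1/(8/5) = 1 + 5/8 = 13/8
1 + 1/(13/8) = 1 + 8/13 = 21/13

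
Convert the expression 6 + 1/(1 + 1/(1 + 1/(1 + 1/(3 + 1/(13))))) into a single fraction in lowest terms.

969/146

Start with 13.
3 + 1/(13/1) = 3 + 1/13 = 40/13
1 + 1/(40/13) = 1 + 13/40 = 53/40
1 + 1/(53/40) = 1 + 40/53 = 93/53
1 + 1/(93/53) = 1 + 53/93 = 146/93
6 + 1/(146/93) = 6 + 93/146 = 969/146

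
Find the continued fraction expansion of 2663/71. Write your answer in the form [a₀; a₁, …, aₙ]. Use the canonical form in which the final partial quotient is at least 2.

2663 = 37·71 + 36, so a_0 = 37
71 = 1·36 + 35, so a_1 = 1
36 = 1·35 + 1, so a_2 = 1
35 = 35·1 + 0, so a_3 = 35

[37; 1, 1, 35]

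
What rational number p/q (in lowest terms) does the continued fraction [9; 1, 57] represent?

a_0 = 9: 9/1
a_1 = 1: 10/1
a_2 = 57: 579/58

579/58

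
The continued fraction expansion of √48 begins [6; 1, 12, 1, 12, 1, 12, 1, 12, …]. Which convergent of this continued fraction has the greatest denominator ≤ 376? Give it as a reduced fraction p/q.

a_0 = 6: 6/1  (≤ bound)
a_1 = 1: 7/1  (≤ bound)
a_2 = 12: 90/13  (≤ bound)
a_3 = 1: 97/14  (≤ bound)
a_4 = 12: 1254/181  (≤ bound)
a_5 = 1: 1351/195  (≤ bound)
a_6 = 12: 17466/2521  (> 376, stop)

1351/195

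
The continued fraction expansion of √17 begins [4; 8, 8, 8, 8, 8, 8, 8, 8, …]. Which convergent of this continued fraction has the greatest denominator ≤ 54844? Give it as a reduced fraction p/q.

143649/34840

a_0 = 4: 4/1  (≤ bound)
a_1 = 8: 33/8  (≤ bound)
a_2 = 8: 268/65  (≤ bound)
a_3 = 8: 2177/528  (≤ bound)
a_4 = 8: 17684/4289  (≤ bound)
a_5 = 8: 143649/34840  (≤ bound)
a_6 = 8: 1166876/283009  (> 54844, stop)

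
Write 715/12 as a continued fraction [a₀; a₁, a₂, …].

715 = 59·12 + 7, so a_0 = 59
12 = 1·7 + 5, so a_1 = 1
7 = 1·5 + 2, so a_2 = 1
5 = 2·2 + 1, so a_3 = 2
2 = 2·1 + 0, so a_4 = 2

[59; 1, 1, 2, 2]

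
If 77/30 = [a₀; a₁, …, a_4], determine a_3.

3

77 ÷ 30 → quotient 2, remainder 17
30 ÷ 17 → quotient 1, remainder 13
17 ÷ 13 → quotient 1, remainder 4
13 ÷ 4 → quotient 3, remainder 1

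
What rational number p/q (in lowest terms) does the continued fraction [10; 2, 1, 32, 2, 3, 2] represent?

Starting at the tail and folding back:
Start with 2.
3 + 1/(2/1) = 3 + 1/2 = 7/2
2 + 1/(7/2) = 2 + 2/7 = 16/7
32 + 1/(16/7) = 32 + 7/16 = 519/16
1 + 1/(519/16) = 1 + 16/519 = 535/519
2 + 1/(535/519) = 2 + 519/535 = 1589/535
10 + 1/(1589/535) = 10 + 535/1589 = 16425/1589

16425/1589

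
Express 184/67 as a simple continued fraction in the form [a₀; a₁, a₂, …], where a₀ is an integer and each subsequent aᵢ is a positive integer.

⌊184/67⌋ = 2, remainder 50
⌊67/50⌋ = 1, remainder 17
⌊50/17⌋ = 2, remainder 16
⌊17/16⌋ = 1, remainder 1
⌊16/1⌋ = 16, remainder 0

[2; 1, 2, 1, 16]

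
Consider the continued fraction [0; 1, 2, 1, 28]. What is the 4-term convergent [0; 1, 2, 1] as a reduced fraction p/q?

a_0 = 0: 0/1
a_1 = 1: 1/1
a_2 = 2: 2/3
a_3 = 1: 3/4

3/4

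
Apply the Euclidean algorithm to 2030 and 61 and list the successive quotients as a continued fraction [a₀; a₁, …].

Run the Euclidean algorithm, recording each quotient:
⌊2030/61⌋ = 33, remainder 17
⌊61/17⌋ = 3, remainder 10
⌊17/10⌋ = 1, remainder 7
⌊10/7⌋ = 1, remainder 3
⌊7/3⌋ = 2, remainder 1
⌊3/1⌋ = 3, remainder 0

[33; 3, 1, 1, 2, 3]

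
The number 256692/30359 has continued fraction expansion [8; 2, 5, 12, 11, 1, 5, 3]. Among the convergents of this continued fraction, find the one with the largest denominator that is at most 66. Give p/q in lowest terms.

List convergents until the denominator exceeds the bound:
a_0 = 8: 8/1  (≤ bound)
a_1 = 2: 17/2  (≤ bound)
a_2 = 5: 93/11  (≤ bound)
a_3 = 12: 1133/134  (> 66, stop)

93/11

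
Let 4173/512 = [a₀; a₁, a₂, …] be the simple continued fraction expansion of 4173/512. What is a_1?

6

Repeatedly divide and take the remainder:
4173 ÷ 512 → quotient 8, remainder 77
512 ÷ 77 → quotient 6, remainder 50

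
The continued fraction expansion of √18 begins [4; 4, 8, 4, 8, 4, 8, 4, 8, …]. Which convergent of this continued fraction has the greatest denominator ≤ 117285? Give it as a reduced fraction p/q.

161564/38081

a_0 = 4: 4/1  (≤ bound)
a_1 = 4: 17/4  (≤ bound)
a_2 = 8: 140/33  (≤ bound)
a_3 = 4: 577/136  (≤ bound)
a_4 = 8: 4756/1121  (≤ bound)
a_5 = 4: 19601/4620  (≤ bound)
a_6 = 8: 161564/38081  (≤ bound)
a_7 = 4: 665857/156944  (> 117285, stop)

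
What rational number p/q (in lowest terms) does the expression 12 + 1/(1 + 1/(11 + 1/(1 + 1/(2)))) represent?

491/38

Build up convergents one term at a time:
a_0 = 12: 12/1
a_1 = 1: 13/1
a_2 = 11: 155/12
a_3 = 1: 168/13
a_4 = 2: 491/38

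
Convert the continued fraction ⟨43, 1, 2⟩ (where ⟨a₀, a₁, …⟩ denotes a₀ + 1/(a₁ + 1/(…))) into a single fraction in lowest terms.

Start with 2.
1 + 1/(2/1) = 1 + 1/2 = 3/2
43 + 1/(3/2) = 43 + 2/3 = 131/3

131/3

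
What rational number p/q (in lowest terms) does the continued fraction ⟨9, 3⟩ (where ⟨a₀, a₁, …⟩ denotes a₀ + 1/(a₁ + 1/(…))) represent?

Start with 3.
9 + 1/(3/1) = 9 + 1/3 = 28/3

28/3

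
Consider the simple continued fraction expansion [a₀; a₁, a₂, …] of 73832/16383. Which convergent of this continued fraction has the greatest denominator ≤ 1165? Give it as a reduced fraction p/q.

1361/302

a_0 = 4: 4/1  (≤ bound)
a_1 = 1: 5/1  (≤ bound)
a_2 = 1: 9/2  (≤ bound)
a_3 = 37: 338/75  (≤ bound)
a_4 = 4: 1361/302  (≤ bound)
a_5 = 54: 73832/16383  (> 1165, stop)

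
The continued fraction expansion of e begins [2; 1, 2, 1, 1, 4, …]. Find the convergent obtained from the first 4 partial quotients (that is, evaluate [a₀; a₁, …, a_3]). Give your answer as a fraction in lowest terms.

Start with 1.
2 + 1/(1/1) = 2 + 1/1 = 3/1
1 + 1/(3/1) = 1 + 1/3 = 4/3
2 + 1/(4/3) = 2 + 3/4 = 11/4

11/4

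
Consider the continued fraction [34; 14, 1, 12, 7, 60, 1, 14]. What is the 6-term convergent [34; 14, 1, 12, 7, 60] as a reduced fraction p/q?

2813049/82574

Collapse the nested fraction from the inside out:
Start with 60.
7 + 1/(60/1) = 7 + 1/60 = 421/60
12 + 1/(421/60) = 12 + 60/421 = 5112/421
1 + 1/(5112/421) = 1 + 421/5112 = 5533/5112
14 + 1/(5533/5112) = 14 + 5112/5533 = 82574/5533
34 + 1/(82574/5533) = 34 + 5533/82574 = 2813049/82574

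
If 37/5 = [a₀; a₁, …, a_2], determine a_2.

Run the Euclidean algorithm, recording each quotient:
37 = 7·5 + 2, so a_0 = 7
5 = 2·2 + 1, so a_1 = 2
2 = 2·1 + 0, so a_2 = 2

2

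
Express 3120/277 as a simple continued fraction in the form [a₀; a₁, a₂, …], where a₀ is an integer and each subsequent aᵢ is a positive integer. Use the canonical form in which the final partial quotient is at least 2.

[11; 3, 1, 3, 1, 6, 2]

3120 ÷ 277 → quotient 11, remainder 73
277 ÷ 73 → quotient 3, remainder 58
73 ÷ 58 → quotient 1, remainder 15
58 ÷ 15 → quotient 3, remainder 13
15 ÷ 13 → quotient 1, remainder 2
13 ÷ 2 → quotient 6, remainder 1
2 ÷ 1 → quotient 2, remainder 0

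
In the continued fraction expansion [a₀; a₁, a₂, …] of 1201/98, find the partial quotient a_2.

⌊1201/98⌋ = 12, remainder 25
⌊98/25⌋ = 3, remainder 23
⌊25/23⌋ = 1, remainder 2

1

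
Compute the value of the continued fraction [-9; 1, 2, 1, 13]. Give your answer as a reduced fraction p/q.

-454/55

Start with 13.
1 + 1/(13/1) = 1 + 1/13 = 14/13
2 + 1/(14/13) = 2 + 13/14 = 41/14
1 + 1/(41/14) = 1 + 14/41 = 55/41
-9 + 1/(55/41) = -9 + 41/55 = -454/55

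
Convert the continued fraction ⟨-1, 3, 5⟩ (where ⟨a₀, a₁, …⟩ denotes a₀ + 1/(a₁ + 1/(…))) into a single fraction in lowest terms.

Collapse the nested fraction from the inside out:
Start with 5.
3 + 1/(5/1) = 3 + 1/5 = 16/5
-1 + 1/(16/5) = -1 + 5/16 = -11/16

-11/16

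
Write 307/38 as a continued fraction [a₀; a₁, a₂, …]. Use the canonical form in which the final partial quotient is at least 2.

⌊307/38⌋ = 8, remainder 3
⌊38/3⌋ = 12, remainder 2
⌊3/2⌋ = 1, remainder 1
⌊2/1⌋ = 2, remainder 0

[8; 12, 1, 2]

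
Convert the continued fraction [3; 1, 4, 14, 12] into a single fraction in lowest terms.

3259/857

Build up convergents one term at a time:
a_0 = 3: 3/1
a_1 = 1: 4/1
a_2 = 4: 19/5
a_3 = 14: 270/71
a_4 = 12: 3259/857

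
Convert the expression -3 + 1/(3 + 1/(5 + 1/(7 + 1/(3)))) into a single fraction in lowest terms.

Compute successive convergents:
a_0 = -3: -3/1
a_1 = 3: -8/3
a_2 = 5: -43/16
a_3 = 7: -309/115
a_4 = 3: -970/361

-970/361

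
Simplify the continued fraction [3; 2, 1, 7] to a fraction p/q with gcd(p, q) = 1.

Start with 7.
1 + 1/(7/1) = 1 + 1/7 = 8/7
2 + 1/(8/7) = 2 + 7/8 = 23/8
3 + 1/(23/8) = 3 + 8/23 = 77/23

77/23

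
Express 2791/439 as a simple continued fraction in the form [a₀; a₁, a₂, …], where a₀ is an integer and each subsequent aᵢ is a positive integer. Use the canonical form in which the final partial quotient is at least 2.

2791 = 6·439 + 157, so a_0 = 6
439 = 2·157 + 125, so a_1 = 2
157 = 1·125 + 32, so a_2 = 1
125 = 3·32 + 29, so a_3 = 3
32 = 1·29 + 3, so a_4 = 1
29 = 9·3 + 2, so a_5 = 9
3 = 1·2 + 1, so a_6 = 1
2 = 2·1 + 0, so a_7 = 2

[6; 2, 1, 3, 1, 9, 1, 2]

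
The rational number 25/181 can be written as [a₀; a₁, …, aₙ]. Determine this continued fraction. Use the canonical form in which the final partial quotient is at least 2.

[0; 7, 4, 6]

Run the Euclidean algorithm, recording each quotient:
⌊25/181⌋ = 0, remainder 25
⌊181/25⌋ = 7, remainder 6
⌊25/6⌋ = 4, remainder 1
⌊6/1⌋ = 6, remainder 0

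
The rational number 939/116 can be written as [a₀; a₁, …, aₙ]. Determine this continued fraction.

[8; 10, 1, 1, 5]

939 ÷ 116 → quotient 8, remainder 11
116 ÷ 11 → quotient 10, remainder 6
11 ÷ 6 → quotient 1, remainder 5
6 ÷ 5 → quotient 1, remainder 1
5 ÷ 1 → quotient 5, remainder 0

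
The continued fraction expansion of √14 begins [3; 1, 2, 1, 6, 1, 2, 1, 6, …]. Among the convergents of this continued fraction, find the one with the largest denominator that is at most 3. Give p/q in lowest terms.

11/3

a_0 = 3: 3/1  (≤ bound)
a_1 = 1: 4/1  (≤ bound)
a_2 = 2: 11/3  (≤ bound)
a_3 = 1: 15/4  (> 3, stop)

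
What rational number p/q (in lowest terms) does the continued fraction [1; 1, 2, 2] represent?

12/7

Starting at the tail and folding back:
Start with 2.
2 + 1/(2/1) = 2 + 1/2 = 5/2
1 + 1/(5/2) = 1 + 2/5 = 7/5
1 + 1/(7/5) = 1 + 5/7 = 12/7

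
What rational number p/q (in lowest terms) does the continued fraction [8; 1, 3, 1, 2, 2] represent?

290/33

Use the convergent recurrence hₖ = aₖ·hₖ₋₁ + hₖ₋₂ (and likewise for the denominators kₖ):
a_0 = 8: 8/1
a_1 = 1: 9/1
a_2 = 3: 35/4
a_3 = 1: 44/5
a_4 = 2: 123/14
a_5 = 2: 290/33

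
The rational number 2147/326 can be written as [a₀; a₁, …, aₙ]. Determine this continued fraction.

[6; 1, 1, 2, 2, 2, 3, 3]

2147 ÷ 326 → quotient 6, remainder 191
326 ÷ 191 → quotient 1, remainder 135
191 ÷ 135 → quotient 1, remainder 56
135 ÷ 56 → quotient 2, remainder 23
56 ÷ 23 → quotient 2, remainder 10
23 ÷ 10 → quotient 2, remainder 3
10 ÷ 3 → quotient 3, remainder 1
3 ÷ 1 → quotient 3, remainder 0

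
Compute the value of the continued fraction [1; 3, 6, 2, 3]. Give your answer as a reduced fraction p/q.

187/142

Start with 3.
2 + 1/(3/1) = 2 + 1/3 = 7/3
6 + 1/(7/3) = 6 + 3/7 = 45/7
3 + 1/(45/7) = 3 + 7/45 = 142/45
1 + 1/(142/45) = 1 + 45/142 = 187/142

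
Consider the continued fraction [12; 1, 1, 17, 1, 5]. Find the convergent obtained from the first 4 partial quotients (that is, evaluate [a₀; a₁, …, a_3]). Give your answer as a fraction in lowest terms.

438/35

Compute successive convergents:
a_0 = 12: 12/1
a_1 = 1: 13/1
a_2 = 1: 25/2
a_3 = 17: 438/35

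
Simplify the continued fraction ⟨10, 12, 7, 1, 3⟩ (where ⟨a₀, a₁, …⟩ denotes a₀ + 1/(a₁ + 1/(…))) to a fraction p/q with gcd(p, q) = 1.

Start with 3.
1 + 1/(3/1) = 1 + 1/3 = 4/3
7 + 1/(4/3) = 7 + 3/4 = 31/4
12 + 1/(31/4) = 12 + 4/31 = 376/31
10 + 1/(376/31) = 10 + 31/376 = 3791/376

3791/376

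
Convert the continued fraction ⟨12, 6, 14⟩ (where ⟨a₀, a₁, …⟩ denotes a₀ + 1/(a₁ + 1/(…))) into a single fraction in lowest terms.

1034/85

Start with 14.
6 + 1/(14/1) = 6 + 1/14 = 85/14
12 + 1/(85/14) = 12 + 14/85 = 1034/85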